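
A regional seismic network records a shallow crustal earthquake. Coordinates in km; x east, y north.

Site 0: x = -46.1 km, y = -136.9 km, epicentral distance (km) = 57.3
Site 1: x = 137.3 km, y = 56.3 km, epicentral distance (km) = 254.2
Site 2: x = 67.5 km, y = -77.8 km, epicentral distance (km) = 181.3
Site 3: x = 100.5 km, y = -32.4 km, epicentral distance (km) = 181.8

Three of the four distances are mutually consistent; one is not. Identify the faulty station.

Solve using three stations at a time. Using Site 0, Site 1, Site 3 (subtract circle equations pairwise → linear system) gives (x, y) ≈ (-73.1, -86.3).
Distances from that point to each station vs reported:
  Site 0: calculated 57.4 vs reported 57.3 → residual 0.1 km
  Site 1: calculated 254.2 vs reported 254.2 → residual 0.0 km
  Site 2: calculated 140.9 vs reported 181.3 → residual 40.4 km
  Site 3: calculated 181.8 vs reported 181.8 → residual 0.0 km
Site 0, Site 1, Site 3 are mutually consistent (residuals ≈ 0); Site 2 is off by 40.4 km.

Site 2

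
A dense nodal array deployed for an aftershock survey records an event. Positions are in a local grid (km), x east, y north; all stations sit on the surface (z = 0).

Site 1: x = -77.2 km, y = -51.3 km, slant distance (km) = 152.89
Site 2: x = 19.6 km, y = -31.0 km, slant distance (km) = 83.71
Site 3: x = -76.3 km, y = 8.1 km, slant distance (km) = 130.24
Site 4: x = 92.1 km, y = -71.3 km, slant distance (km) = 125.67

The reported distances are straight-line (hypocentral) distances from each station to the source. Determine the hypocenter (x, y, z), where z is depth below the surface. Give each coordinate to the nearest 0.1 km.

Each station gives a sphere (x−x_i)² + (y−y_i)² + z² = d_i² (stations at z=0).
Subtracting the Site 1 sphere from Site 2 and Site 3: z² cancels, leaving linear equations in x and y:
193.6 x + 40.6 y = 9121.62
1.8 x + 118.8 y = 3708.66
Solving: x ≈ 40.698, y ≈ 30.601 km (keep extra digits for the depth step; rounded: 40.7, 30.6).
Then from the Site 1 sphere: z² = 152.89² − (x + 77.2)² − (y + 51.3)² with x = 40.698, y = 30.601, so z ≈ 52.608 ≈ 52.6 km.

x ≈ 40.7 km, y ≈ 30.6 km, depth ≈ 52.6 km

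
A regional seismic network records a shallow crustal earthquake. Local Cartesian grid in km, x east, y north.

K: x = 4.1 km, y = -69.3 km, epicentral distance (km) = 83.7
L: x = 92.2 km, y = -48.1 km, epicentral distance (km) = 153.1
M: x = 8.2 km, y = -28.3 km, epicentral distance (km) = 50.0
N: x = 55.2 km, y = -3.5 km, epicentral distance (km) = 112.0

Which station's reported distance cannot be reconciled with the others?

Solve using three stations at a time. Using K, L, N (subtract circle equations pairwise → linear system) gives (x, y) ≈ (-56.4, -11.6).
Distances from that point to each station vs reported:
  K: calculated 83.6 vs reported 83.7 → residual 0.1 km
  L: calculated 153.1 vs reported 153.1 → residual 0.0 km
  M: calculated 66.8 vs reported 50.0 → residual 16.8 km
  N: calculated 111.9 vs reported 112.0 → residual 0.1 km
K, L, N are mutually consistent (residuals ≈ 0); M is off by 16.8 km.

M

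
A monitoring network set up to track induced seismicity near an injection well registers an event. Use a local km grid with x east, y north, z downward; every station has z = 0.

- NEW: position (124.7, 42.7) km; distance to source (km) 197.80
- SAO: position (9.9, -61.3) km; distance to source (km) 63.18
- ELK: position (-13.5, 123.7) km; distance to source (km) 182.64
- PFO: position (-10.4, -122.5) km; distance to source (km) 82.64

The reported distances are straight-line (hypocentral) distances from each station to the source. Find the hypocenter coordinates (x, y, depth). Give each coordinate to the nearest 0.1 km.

x ≈ -45.5 km, y ≈ -53.7 km, depth ≈ 29.4 km

Each station gives a sphere (x−x_i)² + (y−y_i)² + z² = d_i² (stations at z=0).
Subtracting the NEW sphere from SAO and ELK: z² cancels, leaving linear equations in x and y:
-229.6 x − 208.0 y = 21615.45
-276.4 x + 162.0 y = 3878.03
Solving: x ≈ -45.501, y ≈ -53.694 km (keep extra digits for the depth step; rounded: -45.5, -53.7).
Then from the NEW sphere: z² = 197.80² − (x − 124.7)² − (y − 42.7)² with x = -45.501, y = -53.694, so z ≈ 29.405 ≈ 29.4 km.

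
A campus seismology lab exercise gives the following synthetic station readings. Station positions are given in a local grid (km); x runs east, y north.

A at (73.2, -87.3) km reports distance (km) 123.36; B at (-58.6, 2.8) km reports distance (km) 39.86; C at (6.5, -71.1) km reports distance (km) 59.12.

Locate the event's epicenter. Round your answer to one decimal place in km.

Circle about each station: (x − 73.2)² + (y + 87.3)² = 123.36²; (x + 58.6)² + (y − 2.8)² = 39.86²; (x − 6.5)² + (y + 71.1)² = 59.12².
Subtracting pairs of circle equations eliminates x²+y² and gives linear equations (the radical axes):
-263.6 x + 180.2 y = 4091.14
-133.4 x + 32.4 y = 3840.45
Solving the 2×2 system: x ≈ -36.1, y ≈ -30.1 km.
Check against A (with the unrounded x, y): √((x − 73.2)²+(y + 87.3)²) = 123.36 ≈ 123.36 km. ✓

-36.1 km east, -30.1 km north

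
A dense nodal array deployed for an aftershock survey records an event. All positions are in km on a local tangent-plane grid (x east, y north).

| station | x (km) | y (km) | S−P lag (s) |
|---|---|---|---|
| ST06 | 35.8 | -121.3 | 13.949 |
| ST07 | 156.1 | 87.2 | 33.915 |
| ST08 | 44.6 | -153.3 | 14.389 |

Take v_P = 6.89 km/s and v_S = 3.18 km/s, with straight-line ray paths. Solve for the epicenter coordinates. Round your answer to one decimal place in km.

(117.3, -109.3)

Distance from S−P lag: d = Δt · v_P v_S / (v_P − v_S) = Δt · (6.89·3.18)/(6.89−3.18) ≈ 5.9057·Δt.
So d_ST06 = 82.38, d_ST07 = 200.29, d_ST08 = 84.98 km.
Circle about each station: (x − 35.8)² + (y + 121.3)² = 82.38²; (x − 156.1)² + (y − 87.2)² = 200.29²; (x − 44.6)² + (y + 153.3)² = 84.98².
Subtracting the ST06 equation from the ST07 and ST08 equations removes the quadratic terms:
240.6 x + 417.0 y = -17353.90
17.6 x − 64.0 y = 9059.58
Solving the 2×2 system: x ≈ 117.3, y ≈ -109.3 km.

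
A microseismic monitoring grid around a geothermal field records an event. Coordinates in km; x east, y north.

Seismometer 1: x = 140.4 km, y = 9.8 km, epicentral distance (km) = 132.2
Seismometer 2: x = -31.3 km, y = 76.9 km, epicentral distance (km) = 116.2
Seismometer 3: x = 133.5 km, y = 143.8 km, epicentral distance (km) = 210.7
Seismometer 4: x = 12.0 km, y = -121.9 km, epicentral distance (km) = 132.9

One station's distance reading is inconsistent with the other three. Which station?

Solve using three stations at a time. Using Seismometer 1, Seismometer 2, Seismometer 3 (subtract circle equations pairwise → linear system) gives (x, y) ≈ (14.3, -30.0).
Distances from that point to each station vs reported:
  Seismometer 1: calculated 132.2 vs reported 132.2 → residual 0.0 km
  Seismometer 2: calculated 116.2 vs reported 116.2 → residual 0.0 km
  Seismometer 3: calculated 210.7 vs reported 210.7 → residual 0.0 km
  Seismometer 4: calculated 92.0 vs reported 132.9 → residual 40.9 km
Seismometer 1, Seismometer 2, Seismometer 3 are mutually consistent (residuals ≈ 0); Seismometer 4 is off by 40.9 km.

Seismometer 4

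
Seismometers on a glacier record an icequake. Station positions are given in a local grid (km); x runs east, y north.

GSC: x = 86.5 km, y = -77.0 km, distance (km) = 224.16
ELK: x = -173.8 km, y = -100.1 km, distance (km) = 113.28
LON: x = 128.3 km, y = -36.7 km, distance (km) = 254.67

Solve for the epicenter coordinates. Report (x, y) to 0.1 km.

(-123.5, 1.4)

Circle about each station: (x − 86.5)² + (y + 77.0)² = 224.16²; (x + 173.8)² + (y + 100.1)² = 113.28²; (x − 128.3)² + (y + 36.7)² = 254.67².
Subtracting the GSC equation from the ELK and LON equations removes the quadratic terms:
-520.6 x − 46.2 y = 64230.55
83.6 x + 80.6 y = -10212.57
Solving the 2×2 system: x ≈ -123.5, y ≈ 1.4 km.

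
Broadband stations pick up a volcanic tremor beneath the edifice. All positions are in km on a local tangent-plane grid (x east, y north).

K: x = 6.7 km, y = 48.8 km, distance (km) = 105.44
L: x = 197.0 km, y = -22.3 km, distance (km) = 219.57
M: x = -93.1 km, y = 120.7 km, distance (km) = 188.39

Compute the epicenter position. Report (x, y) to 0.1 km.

(-20.4, -53.1)

Circle about each station: (x − 6.7)² + (y − 48.8)² = 105.44²; (x − 197.0)² + (y + 22.3)² = 219.57²; (x + 93.1)² + (y − 120.7)² = 188.39².
Subtracting the K equation from the L and M equations removes the quadratic terms:
380.6 x − 142.2 y = -213.43
-199.6 x + 143.8 y = -3563.43
Solving the 2×2 system: x ≈ -20.4, y ≈ -53.1 km.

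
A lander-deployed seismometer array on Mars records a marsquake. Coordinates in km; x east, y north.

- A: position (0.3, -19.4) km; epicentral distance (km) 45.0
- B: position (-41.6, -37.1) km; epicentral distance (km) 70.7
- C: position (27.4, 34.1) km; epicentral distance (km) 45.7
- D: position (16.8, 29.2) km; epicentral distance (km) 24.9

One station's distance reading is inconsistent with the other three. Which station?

C

Solve using three stations at a time. Using A, B, D (subtract circle equations pairwise → linear system) gives (x, y) ≈ (-7.6, 24.8).
Distances from that point to each station vs reported:
  A: calculated 44.9 vs reported 45.0 → residual 0.1 km
  B: calculated 70.7 vs reported 70.7 → residual 0.0 km
  C: calculated 36.2 vs reported 45.7 → residual 9.5 km
  D: calculated 24.8 vs reported 24.9 → residual 0.1 km
A, B, D are mutually consistent (residuals ≈ 0); C is off by 9.5 km.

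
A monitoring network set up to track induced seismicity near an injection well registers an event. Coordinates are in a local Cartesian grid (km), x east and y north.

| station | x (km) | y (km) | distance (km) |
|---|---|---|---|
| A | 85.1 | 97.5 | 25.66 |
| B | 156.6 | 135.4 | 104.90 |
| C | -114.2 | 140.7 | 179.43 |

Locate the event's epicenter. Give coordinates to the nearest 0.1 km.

59.5 km east, 95.7 km north

Circle about each station: (x − 85.1)² + (y − 97.5)² = 25.66²; (x − 156.6)² + (y − 135.4)² = 104.90²; (x + 114.2)² + (y − 140.7)² = 179.43².
Subtracting pairs of circle equations eliminates x²+y² and gives linear equations (the radical axes):
143.0 x + 75.8 y = 15762.89
-398.6 x + 86.4 y = -15446.82
Solving the 2×2 system: x ≈ 59.5, y ≈ 95.7 km.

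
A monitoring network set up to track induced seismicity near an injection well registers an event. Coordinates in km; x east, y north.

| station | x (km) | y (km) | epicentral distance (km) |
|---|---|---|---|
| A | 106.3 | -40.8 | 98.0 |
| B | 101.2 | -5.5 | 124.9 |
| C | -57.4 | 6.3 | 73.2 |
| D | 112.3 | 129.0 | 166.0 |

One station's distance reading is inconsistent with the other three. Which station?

B

Solve using three stations at a time. Using A, C, D (subtract circle equations pairwise → linear system) gives (x, y) ≈ (14.9, -5.4).
Distances from that point to each station vs reported:
  A: calculated 98.0 vs reported 98.0 → residual 0.0 km
  B: calculated 86.3 vs reported 124.9 → residual 38.6 km
  C: calculated 73.2 vs reported 73.2 → residual 0.0 km
  D: calculated 166.0 vs reported 166.0 → residual 0.0 km
A, C, D are mutually consistent (residuals ≈ 0); B is off by 38.6 km.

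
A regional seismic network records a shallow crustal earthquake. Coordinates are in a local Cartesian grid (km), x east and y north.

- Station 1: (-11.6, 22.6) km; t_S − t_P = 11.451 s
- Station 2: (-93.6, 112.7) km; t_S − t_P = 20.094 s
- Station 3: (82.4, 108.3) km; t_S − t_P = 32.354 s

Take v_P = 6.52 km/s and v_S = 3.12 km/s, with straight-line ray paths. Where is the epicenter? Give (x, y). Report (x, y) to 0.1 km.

Distance from S−P lag: d = Δt · v_P v_S / (v_P − v_S) = Δt · (6.52·3.12)/(6.52−3.12) ≈ 5.9831·Δt.
So d_Station 1 = 68.51, d_Station 2 = 120.22, d_Station 3 = 193.58 km.
Circle about each station: (x + 11.6)² + (y − 22.6)² = 68.51²; (x + 93.6)² + (y − 112.7)² = 120.22²; (x − 82.4)² + (y − 108.3)² = 193.58².
Subtracting the Station 1 equation from the Station 2 and Station 3 equations removes the quadratic terms:
-164.0 x + 180.2 y = 11057.70
188.0 x + 171.4 y = -14906.27
Solving the 2×2 system: x ≈ -73.9, y ≈ -5.9 km.

x ≈ -73.9 km, y ≈ -5.9 km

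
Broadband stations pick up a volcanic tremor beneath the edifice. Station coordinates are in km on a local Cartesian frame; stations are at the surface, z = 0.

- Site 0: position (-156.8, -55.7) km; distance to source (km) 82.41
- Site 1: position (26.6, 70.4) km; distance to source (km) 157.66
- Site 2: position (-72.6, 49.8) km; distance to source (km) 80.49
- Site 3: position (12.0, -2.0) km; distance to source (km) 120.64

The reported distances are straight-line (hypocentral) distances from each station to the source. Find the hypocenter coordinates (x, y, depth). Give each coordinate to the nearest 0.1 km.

x ≈ -100.5 km, y ≈ -12.8 km, depth ≈ 42.2 km

Each station gives a sphere (x−x_i)² + (y−y_i)² + z² = d_i² (stations at z=0).
Subtracting the Site 0 sphere from Site 1 and Site 2: z² cancels, leaving linear equations in x and y:
366.8 x + 252.2 y = -40090.28
168.4 x + 211.0 y = -19625.16
Solving: x ≈ -100.491, y ≈ -12.808 km (keep extra digits for the depth step; rounded: -100.5, -12.8).
Then from the Site 0 sphere: z² = 82.41² − (x + 156.8)² − (y + 55.7)² with x = -100.491, y = -12.808, so z ≈ 42.202 ≈ 42.2 km.
Check against Site 3 (with the unrounded solution): distance 120.63 ≈ 120.64 km. ✓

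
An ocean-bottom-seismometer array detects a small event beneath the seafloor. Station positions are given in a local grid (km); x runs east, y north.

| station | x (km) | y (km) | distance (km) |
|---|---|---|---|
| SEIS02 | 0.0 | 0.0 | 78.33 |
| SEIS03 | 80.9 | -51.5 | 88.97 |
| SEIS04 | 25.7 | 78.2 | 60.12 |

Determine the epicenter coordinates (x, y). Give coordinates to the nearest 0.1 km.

69.2 km east, 36.7 km north

Circle about each station: x² + y² = 78.33²; (x − 80.9)² + (y + 51.5)² = 88.97²; (x − 25.7)² + (y − 78.2)² = 60.12².
Subtracting the SEIS02 equation from the SEIS03 and SEIS04 equations removes the quadratic terms:
161.8 x − 103.0 y = 7416.99
51.4 x + 156.4 y = 9296.90
Solving the 2×2 system: x ≈ 69.2, y ≈ 36.7 km.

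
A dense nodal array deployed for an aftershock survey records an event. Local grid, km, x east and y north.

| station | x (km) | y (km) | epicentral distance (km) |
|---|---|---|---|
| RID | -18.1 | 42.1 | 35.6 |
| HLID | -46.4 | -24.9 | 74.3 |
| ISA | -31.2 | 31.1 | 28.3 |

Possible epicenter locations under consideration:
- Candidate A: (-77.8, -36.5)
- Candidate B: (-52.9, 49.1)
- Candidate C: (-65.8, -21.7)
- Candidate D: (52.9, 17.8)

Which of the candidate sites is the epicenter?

For each candidate, compare |candidate − station| to the reported distance:
Candidate A: residuals RID 63.1, HLID 40.8, ISA 53.8 → max 63.1 km
Candidate B: residuals RID 0.1, HLID 0.0, ISA 0.1 → max 0.1 km
Candidate C: residuals RID 44.1, HLID 54.6, ISA 34.8 → max 54.6 km
Candidate D: residuals RID 39.4, HLID 33.8, ISA 56.8 → max 56.8 km
Only Candidate B has all residuals ≈ 0.

Candidate B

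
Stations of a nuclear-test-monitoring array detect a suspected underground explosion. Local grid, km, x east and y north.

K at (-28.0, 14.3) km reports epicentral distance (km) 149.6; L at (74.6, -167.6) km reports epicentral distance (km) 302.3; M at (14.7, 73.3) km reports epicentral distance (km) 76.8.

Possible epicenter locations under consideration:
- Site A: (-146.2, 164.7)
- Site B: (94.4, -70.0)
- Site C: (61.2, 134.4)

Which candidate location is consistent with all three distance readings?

For each candidate, compare |candidate − station| to the reported distance:
Site A: residuals K 41.7, L 96.7, M 108.2 → max 108.2 km
Site B: residuals K 1.0, L 202.7, M 87.2 → max 202.7 km
Site C: residuals K 0.0, L 0.0, M 0.0 → max 0.0 km
Only Site C has all residuals ≈ 0.

Site C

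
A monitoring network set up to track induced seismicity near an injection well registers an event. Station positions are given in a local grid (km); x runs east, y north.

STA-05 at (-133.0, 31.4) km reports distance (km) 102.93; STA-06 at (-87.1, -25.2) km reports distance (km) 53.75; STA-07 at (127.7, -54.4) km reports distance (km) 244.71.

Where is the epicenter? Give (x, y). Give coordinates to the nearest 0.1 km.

Circle about each station: (x + 133.0)² + (y − 31.4)² = 102.93²; (x + 87.1)² + (y + 25.2)² = 53.75²; (x − 127.7)² + (y + 54.4)² = 244.71².
Subtracting pairs of circle equations eliminates x²+y² and gives linear equations (the radical axes):
91.8 x − 113.2 y = -2747.99
521.4 x − 171.6 y = -48696.71
Solving the 2×2 system: x ≈ -116.5, y ≈ -70.2 km.

-116.5 km east, -70.2 km north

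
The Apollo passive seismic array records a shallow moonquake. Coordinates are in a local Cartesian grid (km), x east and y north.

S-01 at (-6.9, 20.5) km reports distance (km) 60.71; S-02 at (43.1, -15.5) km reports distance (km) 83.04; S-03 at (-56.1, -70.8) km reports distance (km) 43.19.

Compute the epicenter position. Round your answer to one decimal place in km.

x ≈ -38.4 km, y ≈ -31.4 km

Circle about each station: (x + 6.9)² + (y − 20.5)² = 60.71²; (x − 43.1)² + (y + 15.5)² = 83.04²; (x + 56.1)² + (y + 70.8)² = 43.19².
Subtracting the S-01 equation from the S-02 and S-03 equations removes the quadratic terms:
100.0 x − 72.0 y = -1579.94
-98.4 x − 182.6 y = 9512.32
Solving the 2×2 system: x ≈ -38.4, y ≈ -31.4 km.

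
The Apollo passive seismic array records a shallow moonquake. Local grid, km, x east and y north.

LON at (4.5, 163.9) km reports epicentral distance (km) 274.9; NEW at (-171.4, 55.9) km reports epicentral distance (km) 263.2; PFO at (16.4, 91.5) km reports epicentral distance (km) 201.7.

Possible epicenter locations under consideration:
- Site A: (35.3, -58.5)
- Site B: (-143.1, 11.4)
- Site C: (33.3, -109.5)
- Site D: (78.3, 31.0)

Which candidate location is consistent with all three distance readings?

Site C

For each candidate, compare |candidate − station| to the reported distance:
Site A: residuals LON 50.4, NEW 27.0, PFO 50.5 → max 50.5 km
Site B: residuals LON 62.7, NEW 210.5, PFO 23.2 → max 210.5 km
Site C: residuals LON 0.0, NEW 0.0, PFO 0.0 → max 0.0 km
Site D: residuals LON 122.9, NEW 12.3, PFO 115.1 → max 122.9 km
Only Site C has all residuals ≈ 0.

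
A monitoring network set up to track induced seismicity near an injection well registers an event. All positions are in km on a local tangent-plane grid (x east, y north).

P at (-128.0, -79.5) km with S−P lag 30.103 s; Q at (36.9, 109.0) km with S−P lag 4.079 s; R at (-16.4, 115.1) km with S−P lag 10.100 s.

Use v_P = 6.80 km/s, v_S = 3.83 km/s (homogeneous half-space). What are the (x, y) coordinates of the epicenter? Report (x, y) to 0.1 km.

69.9 km east, 95.2 km north

Distance from S−P lag: d = Δt · v_P v_S / (v_P − v_S) = Δt · (6.80·3.83)/(6.80−3.83) ≈ 8.7690·Δt.
So d_P = 263.97, d_Q = 35.77, d_R = 88.57 km.
Circle about each station: (x + 128.0)² + (y + 79.5)² = 263.97²; (x − 36.9)² + (y − 109.0)² = 35.77²; (x + 16.4)² + (y − 115.1)² = 88.57².
Subtracting pairs of circle equations eliminates x²+y² and gives linear equations (the radical axes):
329.8 x + 377.0 y = 58939.03
223.2 x + 389.2 y = 52648.24
Solving the 2×2 system: x ≈ 69.9, y ≈ 95.2 km.
Check against P (with the unrounded x, y): √((x + 128.0)²+(y + 79.5)²) = 263.97 ≈ 263.97 km. ✓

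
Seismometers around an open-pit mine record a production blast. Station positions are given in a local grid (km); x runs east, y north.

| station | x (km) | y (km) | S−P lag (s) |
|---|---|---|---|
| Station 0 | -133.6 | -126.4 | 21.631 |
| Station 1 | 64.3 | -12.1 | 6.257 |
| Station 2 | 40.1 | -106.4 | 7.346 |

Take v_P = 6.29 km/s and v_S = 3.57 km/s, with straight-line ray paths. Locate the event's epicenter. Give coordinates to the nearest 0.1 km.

x ≈ 26.5 km, y ≈ -47.3 km

Distance from S−P lag: d = Δt · v_P v_S / (v_P − v_S) = Δt · (6.29·3.57)/(6.29−3.57) ≈ 8.2556·Δt.
So d_Station 0 = 178.58, d_Station 1 = 51.66, d_Station 2 = 60.65 km.
Circle about each station: (x + 133.6)² + (y + 126.4)² = 178.58²; (x − 64.3)² + (y + 12.1)² = 51.66²; (x − 40.1)² + (y + 106.4)² = 60.65².
Subtracting the Station 0 equation from the Station 1 and Station 2 equations removes the quadratic terms:
395.8 x + 228.6 y = -322.96
347.4 x + 40.0 y = 7315.44
Solving the 2×2 system: x ≈ 26.5, y ≈ -47.3 km.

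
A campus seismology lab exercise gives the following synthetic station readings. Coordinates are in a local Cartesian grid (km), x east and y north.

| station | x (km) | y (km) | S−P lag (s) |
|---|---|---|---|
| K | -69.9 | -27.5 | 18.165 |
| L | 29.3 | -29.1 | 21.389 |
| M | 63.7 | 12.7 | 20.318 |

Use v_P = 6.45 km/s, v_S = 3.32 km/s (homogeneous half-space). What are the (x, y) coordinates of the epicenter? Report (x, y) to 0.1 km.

Distance from S−P lag: d = Δt · v_P v_S / (v_P − v_S) = Δt · (6.45·3.32)/(6.45−3.32) ≈ 6.8415·Δt.
So d_K = 124.28, d_L = 146.33, d_M = 139.01 km.
Circle about each station: (x + 69.9)² + (y + 27.5)² = 124.28²; (x − 29.3)² + (y + 29.1)² = 146.33²; (x − 63.7)² + (y − 12.7)² = 139.01².
Subtracting pairs of circle equations eliminates x²+y² and gives linear equations (the radical axes):
198.4 x − 3.2 y = -9903.91
267.2 x + 80.4 y = -5301.54
Solving the 2×2 system: x ≈ -48.4, y ≈ 94.9 km.

-48.4 km east, 94.9 km north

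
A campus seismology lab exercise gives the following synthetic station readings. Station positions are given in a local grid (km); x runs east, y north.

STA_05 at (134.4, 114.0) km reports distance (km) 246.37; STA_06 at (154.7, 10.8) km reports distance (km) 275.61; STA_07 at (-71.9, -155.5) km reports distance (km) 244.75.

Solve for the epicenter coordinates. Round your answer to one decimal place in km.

x ≈ -110.4 km, y ≈ 86.2 km

Circle about each station: (x − 134.4)² + (y − 114.0)² = 246.37²; (x − 154.7)² + (y − 10.8)² = 275.61²; (x + 71.9)² + (y + 155.5)² = 244.75².
Subtracting pairs of circle equations eliminates x²+y² and gives linear equations (the radical axes):
40.6 x − 206.4 y = -22273.33
-412.6 x − 539.0 y = -913.89
Solving the 2×2 system: x ≈ -110.4, y ≈ 86.2 km.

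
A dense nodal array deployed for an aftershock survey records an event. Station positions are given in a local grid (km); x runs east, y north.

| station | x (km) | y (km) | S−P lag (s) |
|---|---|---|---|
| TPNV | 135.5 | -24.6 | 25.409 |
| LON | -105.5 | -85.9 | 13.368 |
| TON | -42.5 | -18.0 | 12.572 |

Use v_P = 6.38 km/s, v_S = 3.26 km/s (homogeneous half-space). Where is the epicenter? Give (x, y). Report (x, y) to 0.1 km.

Distance from S−P lag: d = Δt · v_P v_S / (v_P − v_S) = Δt · (6.38·3.26)/(6.38−3.26) ≈ 6.6663·Δt.
So d_TPNV = 169.38, d_LON = 89.11, d_TON = 83.81 km.
Circle about each station: (x − 135.5)² + (y + 24.6)² = 169.38²; (x + 105.5)² + (y + 85.9)² = 89.11²; (x + 42.5)² + (y + 18.0)² = 83.81².
Subtracting the TPNV equation from the LON and TON equations removes the quadratic terms:
-482.0 x − 122.6 y = 20292.64
-356.0 x + 13.2 y = 4830.31
Solving the 2×2 system: x ≈ -17.2, y ≈ -97.9 km.

(-17.2, -97.9)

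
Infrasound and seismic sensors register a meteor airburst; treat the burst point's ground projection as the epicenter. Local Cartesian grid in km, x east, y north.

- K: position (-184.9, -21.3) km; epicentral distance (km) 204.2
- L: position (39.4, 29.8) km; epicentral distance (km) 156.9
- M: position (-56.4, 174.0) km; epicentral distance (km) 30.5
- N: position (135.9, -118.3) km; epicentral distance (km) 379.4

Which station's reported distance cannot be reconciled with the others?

N

Solve using three stations at a time. Using K, L, M (subtract circle equations pairwise → linear system) gives (x, y) ≈ (-66.8, 145.3).
Distances from that point to each station vs reported:
  K: calculated 204.2 vs reported 204.2 → residual 0.0 km
  L: calculated 156.9 vs reported 156.9 → residual 0.0 km
  M: calculated 30.5 vs reported 30.5 → residual 0.0 km
  N: calculated 332.5 vs reported 379.4 → residual 46.9 km
K, L, M are mutually consistent (residuals ≈ 0); N is off by 46.9 km.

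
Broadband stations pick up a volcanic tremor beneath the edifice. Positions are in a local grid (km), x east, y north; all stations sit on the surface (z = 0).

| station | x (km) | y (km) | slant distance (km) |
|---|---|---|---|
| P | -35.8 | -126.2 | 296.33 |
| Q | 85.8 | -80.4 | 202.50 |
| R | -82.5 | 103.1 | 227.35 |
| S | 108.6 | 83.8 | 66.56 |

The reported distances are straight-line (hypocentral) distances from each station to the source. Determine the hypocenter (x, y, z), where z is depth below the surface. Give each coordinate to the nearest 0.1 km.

x ≈ 138.1 km, y ≈ 107.4 km, depth ≈ 54.8 km

Each station gives a sphere (x−x_i)² + (y−y_i)² + z² = d_i² (stations at z=0).
Subtracting the P sphere from Q and R: z² cancels, leaving linear equations in x and y:
243.2 x + 91.6 y = 43422.94
-93.4 x + 458.6 y = 36351.23
Solving: x ≈ 138.100, y ≈ 107.392 km (keep extra digits for the depth step; rounded: 138.1, 107.4).
Then from the P sphere: z² = 296.33² − (x + 35.8)² − (y + 126.2)² with x = 138.100, y = 107.392, so z ≈ 54.818 ≈ 54.8 km.
Check against S (with the unrounded solution): distance 66.57 ≈ 66.56 km. ✓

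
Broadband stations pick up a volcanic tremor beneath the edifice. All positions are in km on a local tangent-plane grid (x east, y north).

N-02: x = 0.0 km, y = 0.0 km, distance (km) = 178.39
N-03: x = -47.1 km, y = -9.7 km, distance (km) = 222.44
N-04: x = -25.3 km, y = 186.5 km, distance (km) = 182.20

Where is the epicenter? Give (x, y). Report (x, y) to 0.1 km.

x ≈ 140.2 km, y ≈ 110.3 km

Circle about each station: x² + y² = 178.39²; (x + 47.1)² + (y + 9.7)² = 222.44²; (x + 25.3)² + (y − 186.5)² = 182.20².
Subtracting the N-02 equation from the N-03 and N-04 equations removes the quadratic terms:
-94.2 x − 19.4 y = -15344.06
-50.6 x + 373.0 y = 34048.49
Solving the 2×2 system: x ≈ 140.2, y ≈ 110.3 km.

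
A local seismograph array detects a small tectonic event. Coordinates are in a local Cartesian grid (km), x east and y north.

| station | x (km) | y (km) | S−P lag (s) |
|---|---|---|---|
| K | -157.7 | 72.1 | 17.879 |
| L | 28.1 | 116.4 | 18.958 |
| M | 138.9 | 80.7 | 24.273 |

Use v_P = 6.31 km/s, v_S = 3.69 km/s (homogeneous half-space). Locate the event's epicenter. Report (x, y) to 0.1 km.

Distance from S−P lag: d = Δt · v_P v_S / (v_P − v_S) = Δt · (6.31·3.69)/(6.31−3.69) ≈ 8.8870·Δt.
So d_K = 158.89, d_L = 168.48, d_M = 215.71 km.
Circle about each station: (x + 157.7)² + (y − 72.1)² = 158.89²; (x − 28.1)² + (y − 116.4)² = 168.48²; (x − 138.9)² + (y − 80.7)² = 215.71².
Subtracting the K equation from the L and M equations removes the quadratic terms:
371.6 x + 88.6 y = -18868.61
593.2 x + 17.2 y = -25546.77
Solving the 2×2 system: x ≈ -42.0, y ≈ -36.8 km.

-42.0 km east, -36.8 km north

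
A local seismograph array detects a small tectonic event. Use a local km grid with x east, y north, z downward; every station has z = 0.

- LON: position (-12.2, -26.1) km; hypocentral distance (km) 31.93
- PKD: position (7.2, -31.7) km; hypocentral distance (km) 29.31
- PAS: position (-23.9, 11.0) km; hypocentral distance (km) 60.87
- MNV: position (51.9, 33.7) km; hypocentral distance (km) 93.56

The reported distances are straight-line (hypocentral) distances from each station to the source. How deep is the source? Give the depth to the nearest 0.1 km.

depth ≈ 27.3 km

Each station gives a sphere (x−x_i)² + (y−y_i)² + z² = d_i² (stations at z=0).
Subtracting the LON sphere from PKD and PAS: z² cancels, leaving linear equations in x and y:
38.8 x − 11.2 y = 387.13
-23.4 x + 74.2 y = -2823.47
Solving: x ≈ -1.107, y ≈ -38.401 km (keep extra digits for the depth step; rounded: -1.1, -38.4).
Then from the LON sphere: z² = 31.93² − (x + 12.2)² − (y + 26.1)² with x = -1.107, y = -38.401, so z ≈ 27.298 ≈ 27.3 km.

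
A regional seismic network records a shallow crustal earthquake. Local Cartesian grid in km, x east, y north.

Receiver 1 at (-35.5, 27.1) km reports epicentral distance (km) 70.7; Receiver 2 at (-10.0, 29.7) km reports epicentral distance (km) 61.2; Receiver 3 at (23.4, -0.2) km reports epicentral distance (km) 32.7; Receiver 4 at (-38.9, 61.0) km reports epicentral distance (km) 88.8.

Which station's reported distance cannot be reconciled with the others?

Solve using three stations at a time. Using Receiver 1, Receiver 2, Receiver 3 (subtract circle equations pairwise → linear system) gives (x, y) ≈ (7.7, -28.9).
Distances from that point to each station vs reported:
  Receiver 1: calculated 70.7 vs reported 70.7 → residual 0.0 km
  Receiver 2: calculated 61.2 vs reported 61.2 → residual 0.0 km
  Receiver 3: calculated 32.8 vs reported 32.7 → residual 0.1 km
  Receiver 4: calculated 101.3 vs reported 88.8 → residual 12.5 km
Receiver 1, Receiver 2, Receiver 3 are mutually consistent (residuals ≈ 0); Receiver 4 is off by 12.5 km.

Receiver 4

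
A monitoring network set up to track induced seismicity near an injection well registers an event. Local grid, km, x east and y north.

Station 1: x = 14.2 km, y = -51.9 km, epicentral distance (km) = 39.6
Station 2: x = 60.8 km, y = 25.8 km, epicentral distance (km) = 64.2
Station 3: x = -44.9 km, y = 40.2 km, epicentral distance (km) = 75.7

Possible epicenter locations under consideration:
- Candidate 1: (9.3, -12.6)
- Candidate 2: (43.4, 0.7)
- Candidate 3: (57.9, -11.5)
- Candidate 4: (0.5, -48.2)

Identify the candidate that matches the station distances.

Candidate 1

For each candidate, compare |candidate − station| to the reported distance:
Candidate 1: residuals Station 1 0.0, Station 2 0.0, Station 3 0.0 → max 0.0 km
Candidate 2: residuals Station 1 20.6, Station 2 33.7, Station 3 21.0 → max 33.7 km
Candidate 3: residuals Station 1 19.9, Station 2 26.8, Station 3 39.4 → max 39.4 km
Candidate 4: residuals Station 1 25.4, Station 2 31.3, Station 3 23.7 → max 31.3 km
Only Candidate 1 has all residuals ≈ 0.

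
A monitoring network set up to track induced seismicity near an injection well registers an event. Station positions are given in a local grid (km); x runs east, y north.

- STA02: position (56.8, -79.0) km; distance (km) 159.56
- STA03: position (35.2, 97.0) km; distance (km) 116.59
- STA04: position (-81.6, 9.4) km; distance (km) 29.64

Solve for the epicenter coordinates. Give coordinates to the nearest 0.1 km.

-60.0 km east, 29.7 km north

Circle about each station: (x − 56.8)² + (y + 79.0)² = 159.56²; (x − 35.2)² + (y − 97.0)² = 116.59²; (x + 81.6)² + (y − 9.4)² = 29.64².
Subtracting the STA02 equation from the STA03 and STA04 equations removes the quadratic terms:
-43.2 x + 352.0 y = 13046.97
-276.8 x + 176.8 y = 21860.54
Solving the 2×2 system: x ≈ -60.0, y ≈ 29.7 km.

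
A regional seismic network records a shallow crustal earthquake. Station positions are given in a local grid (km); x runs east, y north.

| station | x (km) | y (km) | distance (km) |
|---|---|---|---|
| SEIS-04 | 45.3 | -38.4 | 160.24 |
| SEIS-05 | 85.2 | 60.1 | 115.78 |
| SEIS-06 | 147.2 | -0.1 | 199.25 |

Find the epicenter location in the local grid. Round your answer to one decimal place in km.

Circle about each station: (x − 45.3)² + (y + 38.4)² = 160.24²; (x − 85.2)² + (y − 60.1)² = 115.78²; (x − 147.2)² + (y + 0.1)² = 199.25².
Subtracting pairs of circle equations eliminates x²+y² and gives linear equations (the radical axes):
79.8 x + 197.0 y = 19616.25
203.8 x + 76.6 y = 4117.50
Solving the 2×2 system: x ≈ -20.3, y ≈ 107.8 km.

-20.3 km east, 107.8 km north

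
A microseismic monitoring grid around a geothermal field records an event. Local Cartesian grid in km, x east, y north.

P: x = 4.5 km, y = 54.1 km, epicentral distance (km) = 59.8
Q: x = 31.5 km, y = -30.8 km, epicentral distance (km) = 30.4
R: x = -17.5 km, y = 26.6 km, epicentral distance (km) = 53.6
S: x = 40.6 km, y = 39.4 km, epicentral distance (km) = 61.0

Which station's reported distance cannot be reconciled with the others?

Solve using three stations at a time. Using P, Q, R (subtract circle equations pairwise → linear system) gives (x, y) ≈ (28.7, -0.6).
Distances from that point to each station vs reported:
  P: calculated 59.8 vs reported 59.8 → residual 0.0 km
  Q: calculated 30.4 vs reported 30.4 → residual 0.0 km
  R: calculated 53.6 vs reported 53.6 → residual 0.0 km
  S: calculated 41.7 vs reported 61.0 → residual 19.3 km
P, Q, R are mutually consistent (residuals ≈ 0); S is off by 19.3 km.

S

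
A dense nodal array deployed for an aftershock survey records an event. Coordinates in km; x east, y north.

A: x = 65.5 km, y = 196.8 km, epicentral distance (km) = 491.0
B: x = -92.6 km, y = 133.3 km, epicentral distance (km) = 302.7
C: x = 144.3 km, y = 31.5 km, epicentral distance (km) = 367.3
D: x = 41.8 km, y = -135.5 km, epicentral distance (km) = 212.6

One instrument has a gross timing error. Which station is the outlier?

A

Solve using three stations at a time. Using B, C, D (subtract circle equations pairwise → linear system) gives (x, y) ≈ (-169.4, -159.5).
Distances from that point to each station vs reported:
  A: calculated 426.8 vs reported 491.0 → residual 64.2 km
  B: calculated 302.7 vs reported 302.7 → residual 0.0 km
  C: calculated 367.3 vs reported 367.3 → residual 0.0 km
  D: calculated 212.6 vs reported 212.6 → residual 0.0 km
B, C, D are mutually consistent (residuals ≈ 0); A is off by 64.2 km.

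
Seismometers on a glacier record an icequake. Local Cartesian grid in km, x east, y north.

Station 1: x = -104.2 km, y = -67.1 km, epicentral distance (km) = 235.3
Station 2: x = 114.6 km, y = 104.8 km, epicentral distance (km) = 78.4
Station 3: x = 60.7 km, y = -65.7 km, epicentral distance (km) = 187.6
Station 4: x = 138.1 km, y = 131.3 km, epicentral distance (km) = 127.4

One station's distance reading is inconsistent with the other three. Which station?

Station 4

Solve using three stations at a time. Using Station 1, Station 2, Station 3 (subtract circle equations pairwise → linear system) gives (x, y) ≈ (37.8, 120.5).
Distances from that point to each station vs reported:
  Station 1: calculated 235.3 vs reported 235.3 → residual 0.0 km
  Station 2: calculated 78.4 vs reported 78.4 → residual 0.0 km
  Station 3: calculated 187.6 vs reported 187.6 → residual 0.0 km
  Station 4: calculated 100.9 vs reported 127.4 → residual 26.5 km
Station 1, Station 2, Station 3 are mutually consistent (residuals ≈ 0); Station 4 is off by 26.5 km.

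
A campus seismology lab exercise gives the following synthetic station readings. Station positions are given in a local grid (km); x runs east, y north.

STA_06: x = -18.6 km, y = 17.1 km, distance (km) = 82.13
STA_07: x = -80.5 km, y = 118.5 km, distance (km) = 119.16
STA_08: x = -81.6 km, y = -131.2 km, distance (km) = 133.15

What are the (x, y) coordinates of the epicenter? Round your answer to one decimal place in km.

(-99.1, 0.8)

Circle about each station: (x + 18.6)² + (y − 17.1)² = 82.13²; (x + 80.5)² + (y − 118.5)² = 119.16²; (x + 81.6)² + (y + 131.2)² = 133.15².
Subtracting pairs of circle equations eliminates x²+y² and gives linear equations (the radical axes):
-123.8 x + 202.8 y = 12430.36
-126.0 x − 296.6 y = 12250.04
Solving the 2×2 system: x ≈ -99.1, y ≈ 0.8 km.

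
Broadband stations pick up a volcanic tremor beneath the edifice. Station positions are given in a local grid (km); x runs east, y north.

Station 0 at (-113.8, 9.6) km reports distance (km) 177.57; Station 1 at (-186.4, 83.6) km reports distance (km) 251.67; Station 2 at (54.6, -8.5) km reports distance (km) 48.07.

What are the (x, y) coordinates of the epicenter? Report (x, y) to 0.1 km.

x ≈ 61.3 km, y ≈ 39.1 km

Circle about each station: (x + 113.8)² + (y − 9.6)² = 177.57²; (x + 186.4)² + (y − 83.6)² = 251.67²; (x − 54.6)² + (y + 8.5)² = 48.07².
Subtracting pairs of circle equations eliminates x²+y² and gives linear equations (the radical axes):
-145.2 x + 148.0 y = -3115.36
336.8 x − 36.2 y = 19231.19
Solving the 2×2 system: x ≈ 61.3, y ≈ 39.1 km.
Check against Station 0 (with the unrounded x, y): √((x + 113.8)²+(y − 9.6)²) = 177.57 ≈ 177.57 km. ✓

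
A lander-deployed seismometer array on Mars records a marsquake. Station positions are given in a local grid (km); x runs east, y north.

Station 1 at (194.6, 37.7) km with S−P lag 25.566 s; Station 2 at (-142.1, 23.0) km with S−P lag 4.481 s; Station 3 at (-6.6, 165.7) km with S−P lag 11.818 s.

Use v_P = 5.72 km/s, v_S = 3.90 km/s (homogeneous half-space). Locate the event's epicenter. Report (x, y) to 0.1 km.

Distance from S−P lag: d = Δt · v_P v_S / (v_P − v_S) = Δt · (5.72·3.90)/(5.72−3.90) ≈ 12.2571·Δt.
So d_Station 1 = 313.37, d_Station 2 = 54.92, d_Station 3 = 144.85 km.
Circle about each station: (x − 194.6)² + (y − 37.7)² = 313.37²; (x + 142.1)² + (y − 23.0)² = 54.92²; (x + 6.6)² + (y − 165.7)² = 144.85².
Subtracting pairs of circle equations eliminates x²+y² and gives linear equations (the radical axes):
-673.4 x − 29.4 y = 76615.51
-402.4 x + 256.0 y = 65428.83
Solving the 2×2 system: x ≈ -116.9, y ≈ 71.8 km.
Check against Station 1 (with the unrounded x, y): √((x − 194.6)²+(y − 37.7)²) = 313.37 ≈ 313.37 km. ✓

-116.9 km east, 71.8 km north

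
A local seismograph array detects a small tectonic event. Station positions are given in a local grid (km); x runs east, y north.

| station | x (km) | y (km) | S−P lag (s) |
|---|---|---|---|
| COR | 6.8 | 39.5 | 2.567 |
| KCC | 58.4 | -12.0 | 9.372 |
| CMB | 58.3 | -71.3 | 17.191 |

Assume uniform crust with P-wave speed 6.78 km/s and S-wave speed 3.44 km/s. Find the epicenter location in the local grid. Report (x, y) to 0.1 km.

Distance from S−P lag: d = Δt · v_P v_S / (v_P − v_S) = Δt · (6.78·3.44)/(6.78−3.44) ≈ 6.9830·Δt.
So d_COR = 17.93, d_KCC = 65.44, d_CMB = 120.04 km.
Circle about each station: (x − 6.8)² + (y − 39.5)² = 17.93²; (x − 58.4)² + (y + 12.0)² = 65.44²; (x − 58.3)² + (y + 71.3)² = 120.04².
Subtracting the COR equation from the KCC and CMB equations removes the quadratic terms:
103.2 x − 103.0 y = -2012.84
103.0 x − 221.6 y = -7212.03
Solving the 2×2 system: x ≈ 24.2, y ≈ 43.8 km.
Check against COR (with the unrounded x, y): √((x − 6.8)²+(y − 39.5)²) = 17.93 ≈ 17.93 km. ✓

(24.2, 43.8)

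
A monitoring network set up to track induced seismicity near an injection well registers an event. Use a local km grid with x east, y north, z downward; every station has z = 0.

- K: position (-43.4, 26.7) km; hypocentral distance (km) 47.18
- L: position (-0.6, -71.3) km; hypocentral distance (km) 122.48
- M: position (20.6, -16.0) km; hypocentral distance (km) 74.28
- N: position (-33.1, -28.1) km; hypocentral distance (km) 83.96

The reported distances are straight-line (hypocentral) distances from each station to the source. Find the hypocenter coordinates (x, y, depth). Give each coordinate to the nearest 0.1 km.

Each station gives a sphere (x−x_i)² + (y−y_i)² + z² = d_i² (stations at z=0).
Subtracting the K sphere from L and M: z² cancels, leaving linear equations in x and y:
85.6 x − 196.0 y = -10287.80
128.0 x − 85.4 y = -5207.66
Solving: x ≈ -7.994, y ≈ 48.997 km (keep extra digits for the depth step; rounded: -8.0, 49.0).
Then from the K sphere: z² = 47.18² − (x + 43.4)² − (y − 26.7)² with x = -7.994, y = 48.997, so z ≈ 21.799 ≈ 21.8 km.
Check against N (with the unrounded solution): distance 83.96 ≈ 83.96 km. ✓

(-8.0, 49.0, 21.8)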